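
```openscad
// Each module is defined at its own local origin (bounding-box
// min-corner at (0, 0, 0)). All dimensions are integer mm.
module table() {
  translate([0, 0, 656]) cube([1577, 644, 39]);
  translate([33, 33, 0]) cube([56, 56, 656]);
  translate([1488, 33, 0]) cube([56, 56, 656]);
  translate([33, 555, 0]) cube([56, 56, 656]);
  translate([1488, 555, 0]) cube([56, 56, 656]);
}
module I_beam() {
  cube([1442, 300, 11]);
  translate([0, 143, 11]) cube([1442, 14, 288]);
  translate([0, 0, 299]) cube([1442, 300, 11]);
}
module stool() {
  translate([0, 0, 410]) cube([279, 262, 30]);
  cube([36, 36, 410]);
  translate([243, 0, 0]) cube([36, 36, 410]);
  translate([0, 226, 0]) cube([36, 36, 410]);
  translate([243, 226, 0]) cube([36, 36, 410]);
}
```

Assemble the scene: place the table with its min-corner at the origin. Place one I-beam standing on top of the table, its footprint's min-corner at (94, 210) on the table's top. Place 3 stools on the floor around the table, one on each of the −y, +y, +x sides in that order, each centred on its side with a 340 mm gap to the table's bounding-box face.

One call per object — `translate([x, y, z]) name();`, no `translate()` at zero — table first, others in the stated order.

table();
translate([94, 210, 695]) I_beam();
translate([649, -602, 0]) stool();
translate([649, 984, 0]) stool();
translate([1917, 191, 0]) stool();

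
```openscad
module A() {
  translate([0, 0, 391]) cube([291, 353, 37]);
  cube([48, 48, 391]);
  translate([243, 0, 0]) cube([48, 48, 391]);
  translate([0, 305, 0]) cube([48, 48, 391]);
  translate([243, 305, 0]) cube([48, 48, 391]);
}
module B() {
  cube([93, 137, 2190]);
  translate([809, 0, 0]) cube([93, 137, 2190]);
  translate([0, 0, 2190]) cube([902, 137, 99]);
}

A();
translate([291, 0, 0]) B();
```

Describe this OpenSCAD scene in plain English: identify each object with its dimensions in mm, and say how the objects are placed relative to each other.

A is a simple wooden stool: a rectangular seat 291 mm (x) by 353 mm (y), 37 mm thick, top face at z = 428 mm, on four square legs, each 48×48 mm in cross-section. The legs rest on z = 0, each flush with a corner of the seat.

B is a rectangular door frame: two vertical jambs of 93×137 mm section, 2190 mm tall, with a clear opening 716 mm wide between their inner faces. A header 99 mm tall and 137 mm deep lies on top of the jambs and spans the full outside width.

The door frame is against the stool's +x side, with their −y faces flush.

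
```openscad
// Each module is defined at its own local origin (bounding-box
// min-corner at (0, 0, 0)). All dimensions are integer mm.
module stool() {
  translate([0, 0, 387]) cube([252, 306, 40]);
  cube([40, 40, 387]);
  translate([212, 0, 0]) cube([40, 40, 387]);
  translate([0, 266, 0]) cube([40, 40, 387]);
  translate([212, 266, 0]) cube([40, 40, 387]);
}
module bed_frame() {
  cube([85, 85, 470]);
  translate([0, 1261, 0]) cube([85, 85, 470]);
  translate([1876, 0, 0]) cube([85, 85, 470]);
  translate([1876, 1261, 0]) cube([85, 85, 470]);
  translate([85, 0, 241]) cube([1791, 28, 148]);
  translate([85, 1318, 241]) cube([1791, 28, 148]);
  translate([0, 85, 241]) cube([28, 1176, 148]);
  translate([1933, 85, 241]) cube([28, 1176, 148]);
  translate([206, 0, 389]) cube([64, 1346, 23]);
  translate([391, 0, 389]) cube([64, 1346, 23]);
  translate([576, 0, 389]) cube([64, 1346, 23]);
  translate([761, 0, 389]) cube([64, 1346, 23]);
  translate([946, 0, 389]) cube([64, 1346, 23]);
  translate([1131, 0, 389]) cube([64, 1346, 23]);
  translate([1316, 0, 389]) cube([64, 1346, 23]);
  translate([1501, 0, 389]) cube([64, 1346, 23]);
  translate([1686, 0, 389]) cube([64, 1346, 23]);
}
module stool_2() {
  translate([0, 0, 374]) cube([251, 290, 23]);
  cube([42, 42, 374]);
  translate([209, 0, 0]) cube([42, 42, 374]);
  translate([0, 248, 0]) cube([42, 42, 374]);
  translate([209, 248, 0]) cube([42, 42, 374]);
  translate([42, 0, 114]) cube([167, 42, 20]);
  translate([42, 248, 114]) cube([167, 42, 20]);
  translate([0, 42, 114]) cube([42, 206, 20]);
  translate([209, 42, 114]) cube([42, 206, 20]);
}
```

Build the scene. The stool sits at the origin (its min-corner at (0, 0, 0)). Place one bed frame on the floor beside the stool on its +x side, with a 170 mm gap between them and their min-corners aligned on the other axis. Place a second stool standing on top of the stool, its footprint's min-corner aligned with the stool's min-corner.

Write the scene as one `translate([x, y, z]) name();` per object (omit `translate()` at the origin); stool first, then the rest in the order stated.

stool();
translate([422, 0, 0]) bed_frame();
translate([0, 0, 427]) stool_2();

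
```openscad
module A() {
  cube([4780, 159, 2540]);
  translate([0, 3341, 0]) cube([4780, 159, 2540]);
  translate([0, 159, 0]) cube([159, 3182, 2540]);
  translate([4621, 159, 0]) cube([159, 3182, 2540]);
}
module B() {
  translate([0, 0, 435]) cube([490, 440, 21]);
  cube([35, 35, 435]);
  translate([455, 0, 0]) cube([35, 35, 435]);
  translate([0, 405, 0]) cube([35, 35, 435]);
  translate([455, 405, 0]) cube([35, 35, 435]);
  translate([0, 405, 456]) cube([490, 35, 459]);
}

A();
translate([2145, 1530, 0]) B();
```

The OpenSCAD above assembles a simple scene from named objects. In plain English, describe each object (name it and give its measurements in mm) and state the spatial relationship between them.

A is the wall frame of a small rectangular building: four walls, each 2540 mm tall and 159 mm thick, enclosing a footprint 4780 mm (x) by 3500 mm (y) outside-to-outside, with no floor or roof. The front and back walls (the −y and +y sides) span the full width; the two side walls fit between them.

B is a chair. The seat is a 490×440×21 mm slab with its top at z = 456 mm, on four 35×35 mm corner legs (flush with the seat edges, standing on z = 0). A flat backrest 35 mm thick, 459 mm tall, spans the full seat width and rises from the seat top along its +y edge, rear face flush with the rear of the seat.

The chair sits inside the house frame, centred.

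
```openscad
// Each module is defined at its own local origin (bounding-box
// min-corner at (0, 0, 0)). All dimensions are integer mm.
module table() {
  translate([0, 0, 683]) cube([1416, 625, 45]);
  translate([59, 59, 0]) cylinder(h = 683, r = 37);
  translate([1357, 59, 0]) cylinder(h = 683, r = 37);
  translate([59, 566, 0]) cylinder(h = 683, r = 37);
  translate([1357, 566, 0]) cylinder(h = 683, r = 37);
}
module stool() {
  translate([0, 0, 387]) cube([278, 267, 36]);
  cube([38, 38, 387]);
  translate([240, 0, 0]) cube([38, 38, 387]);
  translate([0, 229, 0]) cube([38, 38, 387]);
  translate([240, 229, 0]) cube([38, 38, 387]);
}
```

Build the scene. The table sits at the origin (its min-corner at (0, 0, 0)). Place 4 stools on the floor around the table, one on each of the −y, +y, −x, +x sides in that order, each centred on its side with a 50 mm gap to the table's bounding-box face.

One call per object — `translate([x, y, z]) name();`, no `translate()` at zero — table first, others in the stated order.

table();
translate([569, -317, 0]) stool();
translate([569, 675, 0]) stool();
translate([-328, 179, 0]) stool();
translate([1466, 179, 0]) stool();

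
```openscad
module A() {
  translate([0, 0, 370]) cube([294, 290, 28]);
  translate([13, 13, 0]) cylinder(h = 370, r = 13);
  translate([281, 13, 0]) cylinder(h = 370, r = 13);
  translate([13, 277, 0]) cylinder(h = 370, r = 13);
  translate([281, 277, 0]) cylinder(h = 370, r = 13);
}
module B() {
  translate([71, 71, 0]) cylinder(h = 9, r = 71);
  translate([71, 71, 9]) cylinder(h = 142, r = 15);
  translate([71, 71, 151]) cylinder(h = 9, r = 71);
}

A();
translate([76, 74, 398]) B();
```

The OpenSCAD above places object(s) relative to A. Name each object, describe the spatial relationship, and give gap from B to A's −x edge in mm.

A is a stool. B is a spool. The spool is on top of the stool, centred. The gap from the spool to the stool's −x edge is 76 mm.

The spool's min-x is at 76; the stool's min-x is 0; gap = 76 mm.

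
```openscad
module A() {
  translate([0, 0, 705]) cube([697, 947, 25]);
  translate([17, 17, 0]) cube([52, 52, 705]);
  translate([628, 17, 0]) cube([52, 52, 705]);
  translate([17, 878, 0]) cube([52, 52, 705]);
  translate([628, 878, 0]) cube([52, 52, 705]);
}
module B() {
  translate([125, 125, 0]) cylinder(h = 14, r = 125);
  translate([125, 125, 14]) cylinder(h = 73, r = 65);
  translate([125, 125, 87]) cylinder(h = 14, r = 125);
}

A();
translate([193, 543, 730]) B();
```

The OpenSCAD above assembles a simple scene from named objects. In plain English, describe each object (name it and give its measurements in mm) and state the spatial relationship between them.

A is a rectangular dining table. The top is 697×947×25 mm with its upper surface at z = 730 mm. It stands on four 52×52 mm square legs, each inset 17 mm from the nearest pair of top edges, running from the floor to the underside of the top.

B is a spool: two coaxial disc flanges of radius 125 mm and thickness 14 mm, joined by a core cylinder of radius 65 mm and height 73 mm. The lower flange rests on z = 0 and the three cylinders share a vertical axis.

The spool is on top of the table.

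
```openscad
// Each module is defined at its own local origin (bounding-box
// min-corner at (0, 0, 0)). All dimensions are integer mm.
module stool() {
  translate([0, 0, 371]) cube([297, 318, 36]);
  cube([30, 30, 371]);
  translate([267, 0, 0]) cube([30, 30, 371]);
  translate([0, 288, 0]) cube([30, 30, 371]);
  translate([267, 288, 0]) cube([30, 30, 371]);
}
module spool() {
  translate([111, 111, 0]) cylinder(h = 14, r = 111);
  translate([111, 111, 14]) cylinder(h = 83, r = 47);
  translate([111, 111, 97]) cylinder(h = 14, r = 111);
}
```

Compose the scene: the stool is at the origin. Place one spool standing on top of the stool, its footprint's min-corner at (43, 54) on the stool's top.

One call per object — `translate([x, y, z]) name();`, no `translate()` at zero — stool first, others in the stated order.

stool();
translate([43, 54, 407]) spool();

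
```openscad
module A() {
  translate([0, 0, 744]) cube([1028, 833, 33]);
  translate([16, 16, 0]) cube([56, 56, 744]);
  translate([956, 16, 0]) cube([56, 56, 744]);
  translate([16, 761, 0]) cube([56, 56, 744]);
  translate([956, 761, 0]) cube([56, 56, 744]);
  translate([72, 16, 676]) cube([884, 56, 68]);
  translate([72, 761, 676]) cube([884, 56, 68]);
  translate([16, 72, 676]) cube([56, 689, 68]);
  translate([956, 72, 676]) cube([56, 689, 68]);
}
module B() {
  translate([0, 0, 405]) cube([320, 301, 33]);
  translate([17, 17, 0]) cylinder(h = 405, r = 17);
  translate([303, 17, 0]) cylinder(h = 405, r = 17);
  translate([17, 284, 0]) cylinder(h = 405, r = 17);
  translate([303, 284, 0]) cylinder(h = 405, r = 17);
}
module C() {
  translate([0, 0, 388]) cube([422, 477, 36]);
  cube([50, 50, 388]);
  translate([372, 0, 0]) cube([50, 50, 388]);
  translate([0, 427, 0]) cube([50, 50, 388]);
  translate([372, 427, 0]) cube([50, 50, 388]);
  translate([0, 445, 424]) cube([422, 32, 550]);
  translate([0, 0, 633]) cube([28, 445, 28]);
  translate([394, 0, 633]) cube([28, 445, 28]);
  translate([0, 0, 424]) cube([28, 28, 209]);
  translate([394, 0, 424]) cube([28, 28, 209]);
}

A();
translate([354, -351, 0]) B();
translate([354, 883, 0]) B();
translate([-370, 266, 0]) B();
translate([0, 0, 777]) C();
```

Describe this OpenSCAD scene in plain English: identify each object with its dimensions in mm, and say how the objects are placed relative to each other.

A is a table with a 1028×833 mm rectangular top, 33 mm thick, top surface at z = 777 mm, supported by four 56×56 mm square legs, each inset 16 mm from the nearest pair of top edges, running from the floor. Four apron rails, 56 mm thick and 68 mm tall, run between adjacent legs with their top edges flush with the underside of the top and their outer faces flush with the legs' outer faces.

B is a simple wooden stool: a rectangular seat 320 mm (x) by 301 mm (y), 33 mm thick, top face at z = 438 mm, on four round legs, each 34 mm in diameter. The legs rest on z = 0, each leg's axis is inset half a diameter from the nearest pair of seat edges (so the leg's bounding box is flush with the corner).

C is a chair: 422×477 mm seat, 36 mm thick, top at z = 424 mm, on four 50 mm square corner legs flush with the seat edges. A 32 mm thick backrest slab spans the full seat width, extending 550 mm above the seat top, its back face flush with the seat's +y edge. Two armrests of 28×28 mm section run along each side from the seat's front edge to the front of the backrest, top faces 237 mm above the seat top and outer faces flush with the seat's x-edges; a 28×28 mm post under the front of each armrest stands on the seat at the front corner.

Three stools sit around the table at the −y, +y, −x sides. The chair is on top of the table.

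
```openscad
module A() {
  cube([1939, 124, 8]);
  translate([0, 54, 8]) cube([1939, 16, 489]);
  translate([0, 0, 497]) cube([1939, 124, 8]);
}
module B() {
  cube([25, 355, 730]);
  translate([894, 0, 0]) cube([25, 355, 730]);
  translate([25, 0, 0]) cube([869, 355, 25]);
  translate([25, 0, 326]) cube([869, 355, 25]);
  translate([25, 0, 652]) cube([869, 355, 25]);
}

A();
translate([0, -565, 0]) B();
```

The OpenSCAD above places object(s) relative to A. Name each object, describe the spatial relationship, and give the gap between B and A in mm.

The bookshelf's nearest face is 210 mm from the I-beam's −y face.

A is an I-beam. B is a bookshelf. The bookshelf is on the floor beside the I-beam on its −y side. The gap between the bookshelf and the I-beam is 210 mm.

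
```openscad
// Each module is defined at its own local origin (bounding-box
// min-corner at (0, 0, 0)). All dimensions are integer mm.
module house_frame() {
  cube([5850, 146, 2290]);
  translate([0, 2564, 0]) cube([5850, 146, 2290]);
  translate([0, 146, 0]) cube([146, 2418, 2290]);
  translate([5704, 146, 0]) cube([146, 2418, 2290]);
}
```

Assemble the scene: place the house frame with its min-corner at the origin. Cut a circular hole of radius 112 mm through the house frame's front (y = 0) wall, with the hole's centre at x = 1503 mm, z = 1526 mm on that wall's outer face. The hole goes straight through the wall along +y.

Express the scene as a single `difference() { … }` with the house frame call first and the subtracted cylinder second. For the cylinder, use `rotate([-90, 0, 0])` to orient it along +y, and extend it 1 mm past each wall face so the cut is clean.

difference() {
  house_frame();
  translate([1503, -1, 1526]) rotate([-90, 0, 0]) cylinder(h = 148, r = 112);
}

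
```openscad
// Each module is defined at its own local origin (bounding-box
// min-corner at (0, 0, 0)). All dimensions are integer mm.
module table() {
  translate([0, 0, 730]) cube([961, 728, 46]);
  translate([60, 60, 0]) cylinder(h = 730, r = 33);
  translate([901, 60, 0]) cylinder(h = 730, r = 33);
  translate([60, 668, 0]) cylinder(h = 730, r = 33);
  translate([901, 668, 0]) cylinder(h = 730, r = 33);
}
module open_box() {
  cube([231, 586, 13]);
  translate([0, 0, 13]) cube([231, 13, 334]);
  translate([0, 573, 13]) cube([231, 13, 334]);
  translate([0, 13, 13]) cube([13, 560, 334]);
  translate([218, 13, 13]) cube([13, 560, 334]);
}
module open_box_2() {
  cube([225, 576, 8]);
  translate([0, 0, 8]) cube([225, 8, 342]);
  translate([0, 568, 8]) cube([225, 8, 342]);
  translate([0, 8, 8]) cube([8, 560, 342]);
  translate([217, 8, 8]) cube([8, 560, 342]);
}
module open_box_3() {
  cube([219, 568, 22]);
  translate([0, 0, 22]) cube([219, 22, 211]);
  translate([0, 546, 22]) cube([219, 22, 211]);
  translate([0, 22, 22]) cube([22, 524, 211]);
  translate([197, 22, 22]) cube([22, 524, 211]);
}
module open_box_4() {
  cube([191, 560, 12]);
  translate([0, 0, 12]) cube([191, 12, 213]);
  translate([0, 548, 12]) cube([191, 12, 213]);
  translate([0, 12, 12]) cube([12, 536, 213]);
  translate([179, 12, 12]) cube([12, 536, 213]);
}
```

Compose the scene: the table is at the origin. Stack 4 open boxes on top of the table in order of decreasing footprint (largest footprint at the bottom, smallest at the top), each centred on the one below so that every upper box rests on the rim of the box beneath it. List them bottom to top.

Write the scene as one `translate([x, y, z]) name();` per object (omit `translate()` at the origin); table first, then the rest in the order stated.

table();
translate([365, 71, 776]) open_box();
translate([368, 76, 1123]) open_box_2();
translate([371, 80, 1473]) open_box_3();
translate([385, 84, 1706]) open_box_4();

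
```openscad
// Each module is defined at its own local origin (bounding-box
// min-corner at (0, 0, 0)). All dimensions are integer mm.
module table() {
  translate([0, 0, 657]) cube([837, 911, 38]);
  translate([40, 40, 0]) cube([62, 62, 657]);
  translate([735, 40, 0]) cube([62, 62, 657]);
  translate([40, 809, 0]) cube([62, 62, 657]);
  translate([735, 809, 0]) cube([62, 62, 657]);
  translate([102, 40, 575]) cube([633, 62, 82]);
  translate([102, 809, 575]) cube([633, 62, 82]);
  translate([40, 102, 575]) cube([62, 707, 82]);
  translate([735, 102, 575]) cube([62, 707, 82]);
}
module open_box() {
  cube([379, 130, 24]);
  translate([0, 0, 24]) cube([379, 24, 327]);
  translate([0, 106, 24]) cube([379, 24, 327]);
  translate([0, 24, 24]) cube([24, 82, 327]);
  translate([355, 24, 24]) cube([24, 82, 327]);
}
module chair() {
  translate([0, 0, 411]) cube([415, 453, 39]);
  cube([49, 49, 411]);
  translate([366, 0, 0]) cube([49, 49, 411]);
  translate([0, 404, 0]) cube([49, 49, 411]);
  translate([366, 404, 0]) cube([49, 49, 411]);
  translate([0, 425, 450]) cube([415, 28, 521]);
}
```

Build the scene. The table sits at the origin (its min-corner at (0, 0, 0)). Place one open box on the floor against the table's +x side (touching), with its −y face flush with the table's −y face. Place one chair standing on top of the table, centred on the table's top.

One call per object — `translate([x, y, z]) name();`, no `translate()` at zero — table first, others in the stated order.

table();
translate([837, 0, 0]) open_box();
translate([211, 229, 695]) chair();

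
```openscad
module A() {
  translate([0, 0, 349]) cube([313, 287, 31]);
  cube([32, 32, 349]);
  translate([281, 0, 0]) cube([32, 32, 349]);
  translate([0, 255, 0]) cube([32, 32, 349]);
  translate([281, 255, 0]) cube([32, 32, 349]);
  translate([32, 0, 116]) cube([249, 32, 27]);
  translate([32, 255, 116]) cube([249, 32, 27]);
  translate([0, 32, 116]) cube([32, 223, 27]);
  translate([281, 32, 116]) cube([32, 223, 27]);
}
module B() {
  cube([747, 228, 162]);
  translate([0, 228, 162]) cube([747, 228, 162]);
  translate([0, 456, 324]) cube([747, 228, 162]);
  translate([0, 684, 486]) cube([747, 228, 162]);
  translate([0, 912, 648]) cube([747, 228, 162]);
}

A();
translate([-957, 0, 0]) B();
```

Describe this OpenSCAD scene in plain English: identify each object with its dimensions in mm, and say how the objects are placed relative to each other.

A is a simple wooden stool: a rectangular seat 313 mm (x) by 287 mm (y), 31 mm thick, top face at z = 380 mm, on four square legs, each 32×32 mm in cross-section. The legs rest on z = 0, each flush with a corner of the seat. Four stretchers, 32 mm wide and 27 mm tall, connect adjacent legs with their undersides at z = 116 mm, each running between the inner faces of the legs it joins and aligned with the legs' outer faces on the other axis.

B is a straight staircase of 5 solid steps. Each step is 747 mm wide (x), 228 mm deep (y, the going) and 162 mm tall (the rise). The first step rests on the floor; each subsequent step sits one going further in +y and one rise higher in +z, directly behind and above the previous step with no overlap.

The staircase is on the floor beside the stool on its −x side.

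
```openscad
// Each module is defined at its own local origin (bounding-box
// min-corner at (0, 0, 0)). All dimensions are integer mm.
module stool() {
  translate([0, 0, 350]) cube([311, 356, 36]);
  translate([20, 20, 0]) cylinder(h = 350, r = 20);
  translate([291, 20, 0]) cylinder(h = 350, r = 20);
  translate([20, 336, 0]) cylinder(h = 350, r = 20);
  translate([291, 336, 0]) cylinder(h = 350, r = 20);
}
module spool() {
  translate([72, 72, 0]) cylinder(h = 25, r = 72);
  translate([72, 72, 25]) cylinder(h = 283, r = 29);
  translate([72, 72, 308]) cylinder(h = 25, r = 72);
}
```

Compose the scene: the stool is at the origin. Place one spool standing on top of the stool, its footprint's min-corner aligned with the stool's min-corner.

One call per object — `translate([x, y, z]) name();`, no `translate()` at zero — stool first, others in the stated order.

stool();
translate([0, 0, 386]) spool();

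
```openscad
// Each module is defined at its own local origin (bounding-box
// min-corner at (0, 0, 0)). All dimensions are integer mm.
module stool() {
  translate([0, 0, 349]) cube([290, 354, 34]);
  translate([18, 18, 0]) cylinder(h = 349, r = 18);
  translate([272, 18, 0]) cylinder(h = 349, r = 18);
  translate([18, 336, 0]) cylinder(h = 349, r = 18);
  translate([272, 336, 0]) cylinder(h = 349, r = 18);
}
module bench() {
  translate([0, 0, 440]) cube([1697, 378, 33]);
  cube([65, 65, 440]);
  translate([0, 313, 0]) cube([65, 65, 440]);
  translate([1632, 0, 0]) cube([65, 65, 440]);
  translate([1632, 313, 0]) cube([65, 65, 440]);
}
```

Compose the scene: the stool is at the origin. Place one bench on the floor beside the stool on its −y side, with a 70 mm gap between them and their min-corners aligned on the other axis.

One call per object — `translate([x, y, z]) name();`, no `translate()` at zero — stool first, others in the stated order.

stool();
translate([0, -448, 0]) bench();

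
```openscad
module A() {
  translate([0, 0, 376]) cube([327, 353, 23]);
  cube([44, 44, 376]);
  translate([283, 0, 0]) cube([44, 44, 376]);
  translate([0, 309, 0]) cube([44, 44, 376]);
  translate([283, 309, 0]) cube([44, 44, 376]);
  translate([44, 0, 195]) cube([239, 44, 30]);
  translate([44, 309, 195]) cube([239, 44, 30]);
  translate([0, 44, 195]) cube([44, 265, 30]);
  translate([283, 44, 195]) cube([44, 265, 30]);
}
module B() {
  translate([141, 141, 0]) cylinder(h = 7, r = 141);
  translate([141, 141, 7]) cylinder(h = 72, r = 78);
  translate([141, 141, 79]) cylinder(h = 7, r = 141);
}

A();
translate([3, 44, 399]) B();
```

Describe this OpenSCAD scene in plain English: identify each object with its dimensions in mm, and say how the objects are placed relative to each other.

A is a four-legged stool. The seat is a 327×353×23 mm slab whose top surface is at z = 399 mm; four square legs, each 44×44 mm in cross-section, run from the floor (z = 0) to the underside of the seat, each flush with a corner of the seat. Four stretchers, 44 mm wide and 30 mm tall, connect adjacent legs with their undersides at z = 195 mm, each running between the inner faces of the legs it joins and aligned with the legs' outer faces on the other axis.

B is a spool: two coaxial disc flanges of radius 141 mm and thickness 7 mm, joined by a core cylinder of radius 78 mm and height 72 mm. The lower flange rests on z = 0 and the three cylinders share a vertical axis.

The spool is on top of the stool.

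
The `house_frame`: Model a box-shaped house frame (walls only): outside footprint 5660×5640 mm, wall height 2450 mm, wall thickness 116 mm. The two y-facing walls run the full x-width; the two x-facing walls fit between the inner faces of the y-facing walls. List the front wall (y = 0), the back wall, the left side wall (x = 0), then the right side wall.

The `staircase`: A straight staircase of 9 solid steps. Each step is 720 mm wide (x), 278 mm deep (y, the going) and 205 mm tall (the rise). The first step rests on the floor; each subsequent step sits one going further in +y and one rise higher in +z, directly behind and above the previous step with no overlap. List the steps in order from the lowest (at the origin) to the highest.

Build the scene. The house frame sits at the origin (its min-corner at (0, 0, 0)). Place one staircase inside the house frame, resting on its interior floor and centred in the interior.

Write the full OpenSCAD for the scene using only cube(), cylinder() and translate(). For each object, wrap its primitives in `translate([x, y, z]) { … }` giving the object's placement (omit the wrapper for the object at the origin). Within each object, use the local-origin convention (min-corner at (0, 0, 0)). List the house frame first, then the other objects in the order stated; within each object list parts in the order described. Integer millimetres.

cube([5660, 116, 2450]);
translate([0, 5524, 0]) cube([5660, 116, 2450]);
translate([0, 116, 0]) cube([116, 5408, 2450]);
translate([5544, 116, 0]) cube([116, 5408, 2450]);
translate([2470, 1569, 0]) {
  cube([720, 278, 205]);
  translate([0, 278, 205]) cube([720, 278, 205]);
  translate([0, 556, 410]) cube([720, 278, 205]);
  translate([0, 834, 615]) cube([720, 278, 205]);
  translate([0, 1112, 820]) cube([720, 278, 205]);
  translate([0, 1390, 1025]) cube([720, 278, 205]);
  translate([0, 1668, 1230]) cube([720, 278, 205]);
  translate([0, 1946, 1435]) cube([720, 278, 205]);
  translate([0, 2224, 1640]) cube([720, 278, 205]);
}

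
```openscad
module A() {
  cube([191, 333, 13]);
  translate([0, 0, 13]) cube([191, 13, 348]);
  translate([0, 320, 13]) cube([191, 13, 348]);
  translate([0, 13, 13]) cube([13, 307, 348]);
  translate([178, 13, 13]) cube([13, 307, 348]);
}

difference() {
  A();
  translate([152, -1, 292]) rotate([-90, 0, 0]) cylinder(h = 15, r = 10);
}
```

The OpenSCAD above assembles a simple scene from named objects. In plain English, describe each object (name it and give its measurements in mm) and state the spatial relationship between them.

A is an open storage box with external size 191×333×361 mm and wall thickness 13 mm (the base is also 13 mm thick). The base covers the whole footprint; the four walls stand on the base, with the y-facing walls full-width and the x-facing walls fitting between their inner faces.

The open box has a circular hole of radius 10 mm through its front wall, centred at (x = 152, z = 292).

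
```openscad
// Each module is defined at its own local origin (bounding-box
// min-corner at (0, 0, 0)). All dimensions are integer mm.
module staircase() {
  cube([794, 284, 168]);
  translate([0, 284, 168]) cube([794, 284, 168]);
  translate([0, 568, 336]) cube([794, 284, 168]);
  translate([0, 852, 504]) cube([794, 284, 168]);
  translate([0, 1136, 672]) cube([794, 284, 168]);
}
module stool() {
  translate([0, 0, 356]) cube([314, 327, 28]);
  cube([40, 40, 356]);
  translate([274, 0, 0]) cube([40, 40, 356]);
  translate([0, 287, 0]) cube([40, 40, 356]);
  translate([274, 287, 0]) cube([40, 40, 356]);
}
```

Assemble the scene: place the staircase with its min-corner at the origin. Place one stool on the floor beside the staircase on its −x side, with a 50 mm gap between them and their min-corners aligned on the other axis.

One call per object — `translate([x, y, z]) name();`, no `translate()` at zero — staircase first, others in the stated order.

staircase();
translate([-364, 0, 0]) stool();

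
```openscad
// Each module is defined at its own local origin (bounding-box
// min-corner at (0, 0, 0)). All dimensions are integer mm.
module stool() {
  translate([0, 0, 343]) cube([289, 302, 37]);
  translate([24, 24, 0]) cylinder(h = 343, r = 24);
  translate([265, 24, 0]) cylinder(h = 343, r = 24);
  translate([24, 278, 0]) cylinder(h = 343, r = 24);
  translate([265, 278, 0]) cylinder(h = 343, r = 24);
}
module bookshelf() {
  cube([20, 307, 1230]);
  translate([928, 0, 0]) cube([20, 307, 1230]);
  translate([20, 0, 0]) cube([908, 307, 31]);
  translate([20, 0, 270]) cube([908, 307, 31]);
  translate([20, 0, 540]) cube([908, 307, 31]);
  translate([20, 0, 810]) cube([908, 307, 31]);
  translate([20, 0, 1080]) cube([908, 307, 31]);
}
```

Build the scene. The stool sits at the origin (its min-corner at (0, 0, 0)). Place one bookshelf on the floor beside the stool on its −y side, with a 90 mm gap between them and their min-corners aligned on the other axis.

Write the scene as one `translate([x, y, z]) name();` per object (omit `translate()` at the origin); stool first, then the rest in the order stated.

stool();
translate([0, -397, 0]) bookshelf();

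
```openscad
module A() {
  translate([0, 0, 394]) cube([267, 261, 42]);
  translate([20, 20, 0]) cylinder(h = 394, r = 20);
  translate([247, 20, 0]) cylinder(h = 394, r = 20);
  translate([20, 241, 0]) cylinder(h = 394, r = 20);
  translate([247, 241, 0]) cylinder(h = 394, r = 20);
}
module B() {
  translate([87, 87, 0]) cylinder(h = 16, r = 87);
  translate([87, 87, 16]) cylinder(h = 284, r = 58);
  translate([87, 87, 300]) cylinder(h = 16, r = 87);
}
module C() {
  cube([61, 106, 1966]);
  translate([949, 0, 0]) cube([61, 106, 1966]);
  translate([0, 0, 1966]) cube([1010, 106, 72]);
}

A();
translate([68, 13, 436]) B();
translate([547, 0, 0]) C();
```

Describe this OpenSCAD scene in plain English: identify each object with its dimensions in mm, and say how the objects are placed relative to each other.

A is a four-legged stool. The seat is 267×261 mm, 42 mm thick, top at z = 436 mm. It stands on four round legs, each 40 mm in diameter, from z = 0 to the seat underside, each leg's axis is inset half a diameter from the nearest pair of seat edges (so the leg's bounding box is flush with the corner).

B is a spool: two coaxial disc flanges of radius 87 mm and thickness 16 mm, joined by a core cylinder of radius 58 mm and height 284 mm. The lower flange rests on z = 0 and the three cylinders share a vertical axis.

C is a rectangular door frame: two vertical jambs of 61×106 mm section, 1966 mm tall, with a clear opening 888 mm wide between their inner faces. A header 72 mm tall and 106 mm deep lies on top of the jambs and spans the full outside width.

The spool is on top of the stool. The door frame is on the floor beside the stool on its +x side.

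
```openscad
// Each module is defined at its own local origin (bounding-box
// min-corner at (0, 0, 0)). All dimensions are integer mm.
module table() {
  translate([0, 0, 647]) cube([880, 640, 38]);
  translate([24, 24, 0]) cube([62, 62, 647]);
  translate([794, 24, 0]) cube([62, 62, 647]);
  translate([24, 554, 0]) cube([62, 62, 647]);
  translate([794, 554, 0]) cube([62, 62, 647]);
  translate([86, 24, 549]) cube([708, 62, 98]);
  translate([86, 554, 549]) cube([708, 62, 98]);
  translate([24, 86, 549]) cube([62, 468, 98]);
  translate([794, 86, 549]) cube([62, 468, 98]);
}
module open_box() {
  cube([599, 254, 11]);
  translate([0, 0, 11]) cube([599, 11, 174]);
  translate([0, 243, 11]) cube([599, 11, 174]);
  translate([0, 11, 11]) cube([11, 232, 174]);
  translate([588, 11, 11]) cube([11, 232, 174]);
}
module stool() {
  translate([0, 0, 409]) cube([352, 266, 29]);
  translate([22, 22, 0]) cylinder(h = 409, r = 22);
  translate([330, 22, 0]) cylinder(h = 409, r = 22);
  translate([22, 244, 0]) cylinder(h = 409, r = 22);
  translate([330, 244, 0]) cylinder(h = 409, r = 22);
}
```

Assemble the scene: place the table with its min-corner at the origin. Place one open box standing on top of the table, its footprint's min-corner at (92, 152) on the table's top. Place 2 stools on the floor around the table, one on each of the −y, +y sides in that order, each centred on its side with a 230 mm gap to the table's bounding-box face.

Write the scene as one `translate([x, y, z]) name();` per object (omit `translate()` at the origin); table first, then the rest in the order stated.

table();
translate([92, 152, 685]) open_box();
translate([264, -496, 0]) stool();
translate([264, 870, 0]) stool();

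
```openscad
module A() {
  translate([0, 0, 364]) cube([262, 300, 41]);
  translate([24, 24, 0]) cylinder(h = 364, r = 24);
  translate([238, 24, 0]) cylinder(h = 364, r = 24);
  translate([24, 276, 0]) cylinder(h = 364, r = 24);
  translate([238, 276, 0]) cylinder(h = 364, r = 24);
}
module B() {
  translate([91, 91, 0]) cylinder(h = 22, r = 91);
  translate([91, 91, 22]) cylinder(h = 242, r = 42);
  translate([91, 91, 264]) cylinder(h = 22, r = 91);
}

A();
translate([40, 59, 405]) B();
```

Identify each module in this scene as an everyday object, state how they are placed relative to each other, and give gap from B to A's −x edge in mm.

A is a stool. B is a spool. The spool is on top of the stool, centred. The gap from the spool to the stool's −x edge is 40 mm.

The spool's min-x is at 40; the stool's min-x is 0; gap = 40 mm.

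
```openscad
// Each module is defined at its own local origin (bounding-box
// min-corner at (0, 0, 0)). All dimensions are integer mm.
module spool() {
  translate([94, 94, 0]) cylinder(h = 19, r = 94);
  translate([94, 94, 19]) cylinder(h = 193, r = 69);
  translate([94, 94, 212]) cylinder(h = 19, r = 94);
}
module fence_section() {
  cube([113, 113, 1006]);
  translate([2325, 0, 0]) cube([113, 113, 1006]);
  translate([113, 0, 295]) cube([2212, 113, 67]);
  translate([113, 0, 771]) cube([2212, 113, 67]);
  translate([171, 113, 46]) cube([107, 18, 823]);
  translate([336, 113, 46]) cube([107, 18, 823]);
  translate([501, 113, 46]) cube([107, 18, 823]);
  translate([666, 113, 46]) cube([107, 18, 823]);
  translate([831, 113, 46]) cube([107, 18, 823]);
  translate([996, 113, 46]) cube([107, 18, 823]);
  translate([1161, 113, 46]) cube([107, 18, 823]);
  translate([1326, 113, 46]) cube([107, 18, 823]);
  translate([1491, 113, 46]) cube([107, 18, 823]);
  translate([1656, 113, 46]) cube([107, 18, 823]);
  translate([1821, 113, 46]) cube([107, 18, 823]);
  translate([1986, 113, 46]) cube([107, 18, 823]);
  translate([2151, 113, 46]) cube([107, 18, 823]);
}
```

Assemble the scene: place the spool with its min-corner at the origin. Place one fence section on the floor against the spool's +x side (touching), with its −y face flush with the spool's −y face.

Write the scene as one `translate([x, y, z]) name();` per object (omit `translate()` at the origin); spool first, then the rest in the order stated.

spool();
translate([188, 0, 0]) fence_section();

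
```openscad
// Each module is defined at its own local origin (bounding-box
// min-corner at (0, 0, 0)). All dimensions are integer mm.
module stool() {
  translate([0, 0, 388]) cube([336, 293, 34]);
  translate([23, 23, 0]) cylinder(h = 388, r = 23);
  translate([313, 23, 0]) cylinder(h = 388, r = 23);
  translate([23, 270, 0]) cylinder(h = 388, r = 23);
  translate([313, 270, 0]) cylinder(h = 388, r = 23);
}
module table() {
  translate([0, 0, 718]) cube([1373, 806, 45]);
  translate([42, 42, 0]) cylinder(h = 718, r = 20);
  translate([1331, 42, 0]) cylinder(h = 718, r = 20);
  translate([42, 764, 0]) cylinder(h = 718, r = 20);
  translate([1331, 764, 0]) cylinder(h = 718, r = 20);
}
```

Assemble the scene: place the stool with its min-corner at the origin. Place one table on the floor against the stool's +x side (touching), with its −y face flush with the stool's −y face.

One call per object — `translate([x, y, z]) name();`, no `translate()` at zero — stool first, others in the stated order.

stool();
translate([336, 0, 0]) table();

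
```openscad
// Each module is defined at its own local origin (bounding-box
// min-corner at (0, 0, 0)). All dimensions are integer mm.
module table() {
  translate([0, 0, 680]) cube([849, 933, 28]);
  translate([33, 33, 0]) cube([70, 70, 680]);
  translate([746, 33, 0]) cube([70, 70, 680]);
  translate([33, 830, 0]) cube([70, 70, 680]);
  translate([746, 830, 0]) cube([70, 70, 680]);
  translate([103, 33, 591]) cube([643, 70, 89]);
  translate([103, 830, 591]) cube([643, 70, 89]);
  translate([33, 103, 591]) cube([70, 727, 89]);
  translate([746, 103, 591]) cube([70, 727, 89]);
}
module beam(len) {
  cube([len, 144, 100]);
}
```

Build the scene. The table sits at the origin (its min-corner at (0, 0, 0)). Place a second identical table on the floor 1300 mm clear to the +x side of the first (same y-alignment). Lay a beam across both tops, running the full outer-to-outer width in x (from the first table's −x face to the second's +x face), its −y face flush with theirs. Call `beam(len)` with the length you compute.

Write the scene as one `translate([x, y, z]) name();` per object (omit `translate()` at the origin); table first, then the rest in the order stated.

table();
translate([2149, 0, 0]) table();
translate([0, 0, 708]) beam(2998);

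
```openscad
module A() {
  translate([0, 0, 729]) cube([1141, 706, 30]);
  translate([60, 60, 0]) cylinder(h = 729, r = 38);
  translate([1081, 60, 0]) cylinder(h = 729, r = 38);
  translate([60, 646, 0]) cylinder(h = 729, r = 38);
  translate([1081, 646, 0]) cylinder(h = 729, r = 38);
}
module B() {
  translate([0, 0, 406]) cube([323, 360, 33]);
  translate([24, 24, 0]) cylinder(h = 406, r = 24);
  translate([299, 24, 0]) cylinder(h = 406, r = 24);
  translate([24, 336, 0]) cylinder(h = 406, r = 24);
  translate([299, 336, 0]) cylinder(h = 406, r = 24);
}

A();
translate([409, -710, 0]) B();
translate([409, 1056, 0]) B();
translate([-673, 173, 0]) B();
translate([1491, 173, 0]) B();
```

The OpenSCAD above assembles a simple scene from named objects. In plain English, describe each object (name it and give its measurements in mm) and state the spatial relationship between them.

A is a table with a 1141×706 mm rectangular top, 30 mm thick, top surface at z = 759 mm, supported by four round legs of 76 mm diameter, each leg's bounding box inset 22 mm from the nearest pair of top edges, running from the floor.

B is a simple wooden stool: a rectangular seat 323 mm (x) by 360 mm (y), 33 mm thick, top face at z = 439 mm, on four round legs, each 48 mm in diameter. The legs rest on z = 0, each leg's axis is inset half a diameter from the nearest pair of seat edges (so the leg's bounding box is flush with the corner).

Four stools sit around the table at the −y, +y, −x, +x sides.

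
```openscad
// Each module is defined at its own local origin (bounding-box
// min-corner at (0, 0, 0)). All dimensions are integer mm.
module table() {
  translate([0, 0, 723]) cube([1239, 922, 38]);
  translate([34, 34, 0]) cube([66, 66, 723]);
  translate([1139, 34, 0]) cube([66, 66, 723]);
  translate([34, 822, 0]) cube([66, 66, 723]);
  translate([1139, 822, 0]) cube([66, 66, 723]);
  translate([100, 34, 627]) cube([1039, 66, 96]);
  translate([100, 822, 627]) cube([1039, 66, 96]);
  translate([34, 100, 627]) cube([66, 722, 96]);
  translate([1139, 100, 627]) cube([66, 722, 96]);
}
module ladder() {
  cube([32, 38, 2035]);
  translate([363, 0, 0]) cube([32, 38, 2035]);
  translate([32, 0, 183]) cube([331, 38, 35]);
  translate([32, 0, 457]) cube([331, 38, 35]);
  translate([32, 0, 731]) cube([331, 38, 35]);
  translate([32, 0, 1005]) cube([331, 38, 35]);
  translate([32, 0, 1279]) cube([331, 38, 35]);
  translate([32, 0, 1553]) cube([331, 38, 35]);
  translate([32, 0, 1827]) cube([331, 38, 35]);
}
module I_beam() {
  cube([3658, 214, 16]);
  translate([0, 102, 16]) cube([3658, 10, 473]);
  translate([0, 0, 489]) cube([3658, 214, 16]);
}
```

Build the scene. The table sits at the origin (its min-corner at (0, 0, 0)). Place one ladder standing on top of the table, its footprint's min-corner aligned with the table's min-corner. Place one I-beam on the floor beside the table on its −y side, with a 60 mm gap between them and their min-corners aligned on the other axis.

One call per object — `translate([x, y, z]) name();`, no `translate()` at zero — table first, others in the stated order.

table();
translate([0, 0, 761]) ladder();
translate([0, -274, 0]) I_beam();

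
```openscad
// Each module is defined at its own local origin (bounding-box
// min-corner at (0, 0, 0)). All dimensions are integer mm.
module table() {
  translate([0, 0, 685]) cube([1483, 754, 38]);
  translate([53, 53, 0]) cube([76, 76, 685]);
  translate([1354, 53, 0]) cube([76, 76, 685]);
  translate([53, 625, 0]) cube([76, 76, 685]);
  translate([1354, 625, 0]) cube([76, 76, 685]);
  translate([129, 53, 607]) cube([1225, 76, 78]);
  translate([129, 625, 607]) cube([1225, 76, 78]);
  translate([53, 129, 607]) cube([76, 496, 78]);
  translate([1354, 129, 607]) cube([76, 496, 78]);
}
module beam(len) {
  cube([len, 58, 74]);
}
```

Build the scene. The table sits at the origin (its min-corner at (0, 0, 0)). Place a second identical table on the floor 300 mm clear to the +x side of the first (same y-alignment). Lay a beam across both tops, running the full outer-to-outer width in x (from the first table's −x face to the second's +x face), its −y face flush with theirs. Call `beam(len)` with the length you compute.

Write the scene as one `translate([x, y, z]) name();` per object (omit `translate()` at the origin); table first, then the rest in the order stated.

table();
translate([1783, 0, 0]) table();
translate([0, 0, 723]) beam(3266);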